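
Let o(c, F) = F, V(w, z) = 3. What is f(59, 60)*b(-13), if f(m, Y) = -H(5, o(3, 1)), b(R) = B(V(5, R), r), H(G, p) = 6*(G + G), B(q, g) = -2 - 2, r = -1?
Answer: 240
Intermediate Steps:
B(q, g) = -4
H(G, p) = 12*G (H(G, p) = 6*(2*G) = 12*G)
b(R) = -4
f(m, Y) = -60 (f(m, Y) = -12*5 = -1*60 = -60)
f(59, 60)*b(-13) = -60*(-4) = 240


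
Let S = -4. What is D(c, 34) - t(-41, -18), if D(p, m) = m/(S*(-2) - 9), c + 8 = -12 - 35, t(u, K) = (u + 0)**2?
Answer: -1715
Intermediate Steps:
t(u, K) = u**2
c = -55 (c = -8 + (-12 - 35) = -8 - 47 = -55)
D(p, m) = -m (D(p, m) = m/(-4*(-2) - 9) = m/(8 - 9) = m/(-1) = -m)
D(c, 34) - t(-41, -18) = -1*34 - 1*(-41)**2 = -34 - 1*1681 = -34 - 1681 = -1715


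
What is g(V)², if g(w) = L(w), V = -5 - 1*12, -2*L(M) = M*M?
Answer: 83521/4 ≈ 20880.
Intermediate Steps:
L(M) = -M²/2 (L(M) = -M*M/2 = -M²/2)
V = -17 (V = -5 - 12 = -17)
g(w) = -w²/2
g(V)² = (-½*(-17)²)² = (-½*289)² = (-289/2)² = 83521/4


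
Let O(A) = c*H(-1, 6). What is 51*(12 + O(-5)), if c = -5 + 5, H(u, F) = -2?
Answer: 612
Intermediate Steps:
c = 0
O(A) = 0 (O(A) = 0*(-2) = 0)
51*(12 + O(-5)) = 51*(12 + 0) = 51*12 = 612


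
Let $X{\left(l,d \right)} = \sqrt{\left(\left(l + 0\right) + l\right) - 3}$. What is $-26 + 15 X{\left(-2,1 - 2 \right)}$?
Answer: $-26 + 15 i \sqrt{7} \approx -26.0 + 39.686 i$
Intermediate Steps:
$X{\left(l,d \right)} = \sqrt{-3 + 2 l}$ ($X{\left(l,d \right)} = \sqrt{\left(l + l\right) - 3} = \sqrt{2 l - 3} = \sqrt{-3 + 2 l}$)
$-26 + 15 X{\left(-2,1 - 2 \right)} = -26 + 15 \sqrt{-3 + 2 \left(-2\right)} = -26 + 15 \sqrt{-3 - 4} = -26 + 15 \sqrt{-7} = -26 + 15 i \sqrt{7}$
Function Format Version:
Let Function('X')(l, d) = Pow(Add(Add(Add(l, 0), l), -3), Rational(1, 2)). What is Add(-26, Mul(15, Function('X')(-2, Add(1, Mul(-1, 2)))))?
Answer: Add(-26, Mul(15, I, Pow(7, Rational(1, 2)))) ≈ Add(-26.000, Mul(39.686, I))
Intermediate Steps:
Function('X')(l, d) = Pow(Add(-3, Mul(2, l)), Rational(1, 2)) (Function('X')(l, d) = Pow(Add(Add(l, l), -3), Rational(1, 2)) = Pow(Add(Mul(2, l), -3), Rational(1, 2)) = Pow(Add(-3, Mul(2, l)), Rational(1, 2)))
Add(-26, Mul(15, Function('X')(-2, Add(1, Mul(-1, 2))))) = Add(-26, Mul(15, Pow(Add(-3, Mul(2, -2)), Rational(1, 2)))) = Add(-26, Mul(15, Pow(Add(-3, -4), Rational(1, 2)))) = Add(-26, Mul(15, Pow(-7, Rational(1, 2)))) = Add(-26, Mul(15, Mul(I, Pow(7, Rational(1, 2))))) = Add(-26, Mul(15, I, Pow(7, Rational(1, 2))))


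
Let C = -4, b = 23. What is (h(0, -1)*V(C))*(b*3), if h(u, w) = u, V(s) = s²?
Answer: 0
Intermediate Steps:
(h(0, -1)*V(C))*(b*3) = (0*(-4)²)*(23*3) = (0*16)*69 = 0*69 = 0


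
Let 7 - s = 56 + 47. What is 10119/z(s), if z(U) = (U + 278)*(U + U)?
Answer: -3373/11648 ≈ -0.28958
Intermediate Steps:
s = -96 (s = 7 - (56 + 47) = 7 - 1*103 = 7 - 103 = -96)
z(U) = 2*U*(278 + U) (z(U) = (278 + U)*(2*U) = 2*U*(278 + U))
10119/z(s) = 10119/((2*(-96)*(278 - 96))) = 10119/((2*(-96)*182)) = 10119/(-34944) = 10119*(-1/34944) = -3373/11648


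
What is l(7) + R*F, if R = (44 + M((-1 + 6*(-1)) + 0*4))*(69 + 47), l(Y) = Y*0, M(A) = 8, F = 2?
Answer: 12064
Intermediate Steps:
l(Y) = 0
R = 6032 (R = (44 + 8)*(69 + 47) = 52*116 = 6032)
l(7) + R*F = 0 + 6032*2 = 0 + 12064 = 12064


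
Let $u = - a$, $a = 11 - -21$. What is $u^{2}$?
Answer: $1024$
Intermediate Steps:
$a = 32$ ($a = 11 + 21 = 32$)
$u = -32$ ($u = \left(-1\right) 32 = -32$)
$u^{2} = \left(-32\right)^{2} = 1024$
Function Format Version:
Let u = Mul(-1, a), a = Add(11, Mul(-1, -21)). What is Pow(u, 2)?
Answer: 1024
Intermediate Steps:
a = 32 (a = Add(11, 21) = 32)
u = -32 (u = Mul(-1, 32) = -32)
Pow(u, 2) = Pow(-32, 2) = 1024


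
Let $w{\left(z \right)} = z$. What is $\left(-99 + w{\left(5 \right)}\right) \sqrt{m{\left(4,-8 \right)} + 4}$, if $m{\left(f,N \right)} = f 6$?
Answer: $- 188 \sqrt{7} \approx -497.4$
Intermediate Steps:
$m{\left(f,N \right)} = 6 f$
$\left(-99 + w{\left(5 \right)}\right) \sqrt{m{\left(4,-8 \right)} + 4} = \left(-99 + 5\right) \sqrt{6 \cdot 4 + 4} = - 94 \sqrt{24 + 4} = - 94 \sqrt{28} = - 94 \cdot 2 \sqrt{7} = - 188 \sqrt{7}$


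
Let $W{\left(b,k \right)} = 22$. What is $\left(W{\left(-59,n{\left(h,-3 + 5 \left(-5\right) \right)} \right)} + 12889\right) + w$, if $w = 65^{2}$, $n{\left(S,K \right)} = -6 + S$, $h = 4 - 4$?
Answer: $17136$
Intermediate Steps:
$h = 0$ ($h = 4 - 4 = 0$)
$w = 4225$
$\left(W{\left(-59,n{\left(h,-3 + 5 \left(-5\right) \right)} \right)} + 12889\right) + w = \left(22 + 12889\right) + 4225 = 12911 + 4225 = 17136$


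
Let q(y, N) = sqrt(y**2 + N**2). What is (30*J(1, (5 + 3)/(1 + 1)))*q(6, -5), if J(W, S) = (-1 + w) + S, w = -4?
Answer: -30*sqrt(61) ≈ -234.31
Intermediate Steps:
J(W, S) = -5 + S (J(W, S) = (-1 - 4) + S = -5 + S)
q(y, N) = sqrt(N**2 + y**2)
(30*J(1, (5 + 3)/(1 + 1)))*q(6, -5) = (30*(-5 + (5 + 3)/(1 + 1)))*sqrt((-5)**2 + 6**2) = (30*(-5 + 8/2))*sqrt(25 + 36) = (30*(-5 + 8*(1/2)))*sqrt(61) = (30*(-5 + 4))*sqrt(61) = (30*(-1))*sqrt(61) = -30*sqrt(61)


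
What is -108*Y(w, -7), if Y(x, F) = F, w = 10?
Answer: 756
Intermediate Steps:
-108*Y(w, -7) = -108*(-7) = 756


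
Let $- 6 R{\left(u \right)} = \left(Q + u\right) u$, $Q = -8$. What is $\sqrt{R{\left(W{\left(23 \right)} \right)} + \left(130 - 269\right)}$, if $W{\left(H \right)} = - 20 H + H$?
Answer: $\frac{i \sqrt{1171794}}{6} \approx 180.42 i$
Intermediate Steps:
$W{\left(H \right)} = - 19 H$
$R{\left(u \right)} = - \frac{u \left(-8 + u\right)}{6}$ ($R{\left(u \right)} = - \frac{\left(-8 + u\right) u}{6} = - \frac{u \left(-8 + u\right)}{6}$)
$\sqrt{R{\left(W{\left(23 \right)} \right)} + \left(130 - 269\right)} = \sqrt{\frac{\left(-19\right) 23 \left(8 - \left(-19\right) 23\right)}{6} + \left(130 - 269\right)} = \sqrt{\frac{1}{6} \left(-437\right) \left(8 - -437\right) + \left(130 - 269\right)} = \sqrt{\frac{1}{6} \left(-437\right) \left(8 + 437\right) - 139} = \sqrt{\frac{1}{6} \left(-437\right) 445 - 139} = \sqrt{- \frac{194465}{6} - 139} = \sqrt{- \frac{195299}{6}} = \frac{i \sqrt{1171794}}{6}$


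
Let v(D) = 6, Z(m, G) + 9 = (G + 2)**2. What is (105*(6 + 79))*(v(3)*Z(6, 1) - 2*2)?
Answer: -35700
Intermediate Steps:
Z(m, G) = -9 + (2 + G)**2 (Z(m, G) = -9 + (G + 2)**2 = -9 + (2 + G)**2)
(105*(6 + 79))*(v(3)*Z(6, 1) - 2*2) = (105*(6 + 79))*(6*(-9 + (2 + 1)**2) - 2*2) = (105*85)*(6*(-9 + 3**2) - 4) = 8925*(6*(-9 + 9) - 4) = 8925*(6*0 - 4) = 8925*(0 - 4) = 8925*(-4) = -35700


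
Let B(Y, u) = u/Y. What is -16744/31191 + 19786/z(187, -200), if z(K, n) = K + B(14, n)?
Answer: 110250574/966921 ≈ 114.02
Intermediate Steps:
z(K, n) = K + n/14
-16744/31191 + 19786/z(187, -200) = -16744/31191 + 19786/(187 + (1/14)*(-200)) = -16744*1/31191 + 19786/(187 - 100/7) = -16744/31191 + 19786/(1209/7) = -16744/31191 + 19786*(7/1209) = -16744/31191 + 10654/93 = 110250574/966921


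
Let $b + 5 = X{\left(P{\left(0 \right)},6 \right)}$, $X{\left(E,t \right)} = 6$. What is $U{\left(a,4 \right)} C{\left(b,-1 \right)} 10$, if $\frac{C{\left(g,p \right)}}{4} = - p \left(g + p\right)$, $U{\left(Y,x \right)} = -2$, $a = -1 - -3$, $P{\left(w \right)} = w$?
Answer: $0$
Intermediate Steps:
$a = 2$ ($a = -1 + 3 = 2$)
$b = 1$ ($b = -5 + 6 = 1$)
$C{\left(g,p \right)} = - 4 p \left(g + p\right)$ ($C{\left(g,p \right)} = 4 \left(- p \left(g + p\right)\right) = - 4 p \left(g + p\right)$)
$U{\left(a,4 \right)} C{\left(b,-1 \right)} 10 = - 2 \left(\left(-4\right) \left(-1\right) \left(1 - 1\right)\right) 10 = - 2 \left(\left(-4\right) \left(-1\right) 0\right) 10 = \left(-2\right) 0 \cdot 10 = 0 \cdot 10 = 0$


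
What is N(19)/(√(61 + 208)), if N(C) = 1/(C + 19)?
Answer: √269/10222 ≈ 0.0016045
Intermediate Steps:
N(C) = 1/(19 + C)
N(19)/(√(61 + 208)) = 1/((19 + 19)*(√(61 + 208))) = 1/(38*(√269)) = (√269/269)/38 = √269/10222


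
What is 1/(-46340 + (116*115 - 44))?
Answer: -1/33044 ≈ -3.0263e-5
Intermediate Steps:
1/(-46340 + (116*115 - 44)) = 1/(-46340 + (13340 - 44)) = 1/(-46340 + 13296) = 1/(-33044) = -1/33044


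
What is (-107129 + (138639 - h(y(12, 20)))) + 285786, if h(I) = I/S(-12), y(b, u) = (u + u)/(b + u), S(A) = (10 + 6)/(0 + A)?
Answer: 5076751/16 ≈ 3.1730e+5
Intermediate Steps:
S(A) = 16/A
y(b, u) = 2*u/(b + u) (y(b, u) = (2*u)/(b + u) = 2*u/(b + u))
h(I) = -3*I/4 (h(I) = I/((16/(-12))) = I/((16*(-1/12))) = I/(-4/3) = I*(-¾) = -3*I/4)
(-107129 + (138639 - h(y(12, 20)))) + 285786 = (-107129 + (138639 - (-3)*2*20/(12 + 20)/4)) + 285786 = (-107129 + (138639 - (-3)*2*20/32/4)) + 285786 = (-107129 + (138639 - (-3)*2*20*(1/32)/4)) + 285786 = (-107129 + (138639 - (-3)*5/(4*4))) + 285786 = (-107129 + (138639 - 1*(-15/16))) + 285786 = (-107129 + (138639 + 15/16)) + 285786 = (-107129 + 2218239/16) + 285786 = 504175/16 + 285786 = 5076751/16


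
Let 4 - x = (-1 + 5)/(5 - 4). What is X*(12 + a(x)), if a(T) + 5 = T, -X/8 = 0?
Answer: 0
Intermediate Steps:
X = 0 (X = -8*0 = 0)
x = 0 (x = 4 - (-1 + 5)/(5 - 4) = 4 - 4/1 = 4 - 4 = 0)
a(T) = -5 + T
X*(12 + a(x)) = 0*(12 + (-5 + 0)) = 0*(12 - 5) = 0*7 = 0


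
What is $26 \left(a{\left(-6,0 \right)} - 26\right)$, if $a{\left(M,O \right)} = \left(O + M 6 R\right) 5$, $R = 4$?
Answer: $-19396$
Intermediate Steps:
$a{\left(M,O \right)} = 5 O + 120 M$ ($a{\left(M,O \right)} = \left(O + M 6 \cdot 4\right) 5 = \left(O + 6 M 4\right) 5 = \left(O + 24 M\right) 5 = 5 O + 120 M$)
$26 \left(a{\left(-6,0 \right)} - 26\right) = 26 \left(\left(5 \cdot 0 + 120 \left(-6\right)\right) - 26\right) = 26 \left(\left(0 - 720\right) - 26\right) = 26 \left(-720 - 26\right) = 26 \left(-746\right) = -19396$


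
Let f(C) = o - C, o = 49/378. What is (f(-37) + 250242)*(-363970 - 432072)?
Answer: -5379282870533/27 ≈ -1.9923e+11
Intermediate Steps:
o = 7/54 (o = 49*(1/378) = 7/54 ≈ 0.12963)
f(C) = 7/54 - C
(f(-37) + 250242)*(-363970 - 432072) = ((7/54 - 1*(-37)) + 250242)*(-363970 - 432072) = ((7/54 + 37) + 250242)*(-796042) = (2005/54 + 250242)*(-796042) = (13515073/54)*(-796042) = -5379282870533/27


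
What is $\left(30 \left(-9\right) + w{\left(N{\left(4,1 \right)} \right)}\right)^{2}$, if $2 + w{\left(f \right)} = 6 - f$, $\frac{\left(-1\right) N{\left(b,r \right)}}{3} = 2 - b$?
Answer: $73984$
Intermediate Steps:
$N{\left(b,r \right)} = -6 + 3 b$ ($N{\left(b,r \right)} = - 3 \left(2 - b\right) = -6 + 3 b$)
$w{\left(f \right)} = 4 - f$ ($w{\left(f \right)} = -2 - \left(-6 + f\right) = 4 - f$)
$\left(30 \left(-9\right) + w{\left(N{\left(4,1 \right)} \right)}\right)^{2} = \left(30 \left(-9\right) + \left(4 - \left(-6 + 3 \cdot 4\right)\right)\right)^{2} = \left(-270 + \left(4 - \left(-6 + 12\right)\right)\right)^{2} = \left(-270 + \left(4 - 6\right)\right)^{2} = \left(-270 - 2\right)^{2} = \left(-272\right)^{2} = 73984$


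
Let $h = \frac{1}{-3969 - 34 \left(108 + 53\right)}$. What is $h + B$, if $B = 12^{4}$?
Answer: $\frac{195810047}{9443} \approx 20736.0$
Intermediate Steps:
$h = - \frac{1}{9443}$ ($h = \frac{1}{-3969 - 5474} = \frac{1}{-9443} = - \frac{1}{9443} \approx -0.0001059$)
$B = 20736$
$h + B = - \frac{1}{9443} + 20736 = \frac{195810047}{9443}$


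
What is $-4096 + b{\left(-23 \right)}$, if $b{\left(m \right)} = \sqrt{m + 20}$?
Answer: $-4096 + i \sqrt{3} \approx -4096.0 + 1.732 i$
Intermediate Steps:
$b{\left(m \right)} = \sqrt{20 + m}$
$-4096 + b{\left(-23 \right)} = -4096 + \sqrt{20 - 23} = -4096 + \sqrt{-3} = -4096 + i \sqrt{3}$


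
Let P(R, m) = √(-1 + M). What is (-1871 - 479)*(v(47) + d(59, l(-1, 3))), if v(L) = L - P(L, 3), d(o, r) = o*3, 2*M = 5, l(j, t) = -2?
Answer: -526400 + 1175*√6 ≈ -5.2352e+5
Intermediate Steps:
M = 5/2 (M = (½)*5 = 5/2 ≈ 2.5000)
d(o, r) = 3*o
P(R, m) = √6/2 (P(R, m) = √(-1 + 5/2) = √(3/2) = √6/2)
v(L) = L - √6/2
(-1871 - 479)*(v(47) + d(59, l(-1, 3))) = (-1871 - 479)*((47 - √6/2) + 3*59) = -2350*((47 - √6/2) + 177) = -2350*(224 - √6/2) = -526400 + 1175*√6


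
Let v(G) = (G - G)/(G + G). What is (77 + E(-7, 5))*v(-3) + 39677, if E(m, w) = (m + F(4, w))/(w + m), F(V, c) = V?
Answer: 39677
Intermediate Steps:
v(G) = 0 (v(G) = 0/((2*G)) = 0*(1/(2*G)) = 0)
E(m, w) = (4 + m)/(m + w) (E(m, w) = (m + 4)/(w + m) = (4 + m)/(m + w))
(77 + E(-7, 5))*v(-3) + 39677 = (77 + (4 - 7)/(-7 + 5))*0 + 39677 = (77 - 3/(-2))*0 + 39677 = (77 - ½*(-3))*0 + 39677 = (77 + 3/2)*0 + 39677 = (157/2)*0 + 39677 = 0 + 39677 = 39677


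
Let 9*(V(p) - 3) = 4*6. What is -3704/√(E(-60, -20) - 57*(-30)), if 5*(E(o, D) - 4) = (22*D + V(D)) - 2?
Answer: -3704*√366015/24401 ≈ -91.836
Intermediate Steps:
V(p) = 17/3 (V(p) = 3 + (4*6)/9 = 3 + (⅑)*24 = 3 + 8/3 = 17/3)
E(o, D) = 71/15 + 22*D/5 (E(o, D) = 4 + ((22*D + 17/3) - 2)/5 = 4 + ((17/3 + 22*D) - 2)/5 = 4 + (11/3 + 22*D)/5 = 4 + (11/15 + 22*D/5) = 71/15 + 22*D/5)
-3704/√(E(-60, -20) - 57*(-30)) = -3704/√((71/15 + (22/5)*(-20)) - 57*(-30)) = -3704/√((71/15 - 88) + 1710) = -3704/√(-1249/15 + 1710) = -3704*√366015/24401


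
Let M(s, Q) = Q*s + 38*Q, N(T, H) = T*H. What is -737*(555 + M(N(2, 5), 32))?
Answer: -1541067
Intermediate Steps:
N(T, H) = H*T
M(s, Q) = 38*Q + Q*s
-737*(555 + M(N(2, 5), 32)) = -737*(555 + 32*(38 + 5*2)) = -737*(555 + 32*(38 + 10)) = -737*(555 + 32*48) = -737*(555 + 1536) = -737*2091 = -1541067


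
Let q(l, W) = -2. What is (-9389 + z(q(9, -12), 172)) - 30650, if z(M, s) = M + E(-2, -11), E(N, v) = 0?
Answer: -40041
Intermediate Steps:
z(M, s) = M (z(M, s) = M + 0 = M)
(-9389 + z(q(9, -12), 172)) - 30650 = (-9389 - 2) - 30650 = -9391 - 30650 = -40041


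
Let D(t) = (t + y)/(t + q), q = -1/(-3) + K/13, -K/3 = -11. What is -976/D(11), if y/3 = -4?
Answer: 528016/39 ≈ 13539.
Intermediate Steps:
y = -12 (y = 3*(-4) = -12)
K = 33 (K = -3*(-11) = 33)
q = 112/39 (q = -1/(-3) + 33/13 = -1*(-⅓) + 33*(1/13) = ⅓ + 33/13 = 112/39 ≈ 2.8718)
D(t) = (-12 + t)/(112/39 + t) (D(t) = (t - 12)/(t + 112/39) = (-12 + t)/(112/39 + t))
-976/D(11) = -976*(112 + 39*11)/(39*(-12 + 11)) = -976/(39*(-1)/(112 + 429)) = -976/(39*(-1)/541) = -976/(39*(1/541)*(-1)) = -976/(-39/541) = -976*(-541/39) = 528016/39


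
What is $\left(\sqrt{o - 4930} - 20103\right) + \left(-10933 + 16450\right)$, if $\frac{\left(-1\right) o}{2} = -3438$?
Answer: $-14586 + \sqrt{1946} \approx -14542.0$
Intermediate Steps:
$o = 6876$ ($o = \left(-2\right) \left(-3438\right) = 6876$)
$\left(\sqrt{o - 4930} - 20103\right) + \left(-10933 + 16450\right) = \left(\sqrt{6876 - 4930} - 20103\right) + \left(-10933 + 16450\right) = \left(\sqrt{1946} - 20103\right) + 5517 = \left(-20103 + \sqrt{1946}\right) + 5517 = -14586 + \sqrt{1946}$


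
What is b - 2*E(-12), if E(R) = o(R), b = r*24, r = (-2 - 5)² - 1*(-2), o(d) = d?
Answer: 1248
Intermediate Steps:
r = 51 (r = (-7)² + 2 = 49 + 2 = 51)
b = 1224 (b = 51*24 = 1224)
E(R) = R
b - 2*E(-12) = 1224 - 2*(-12) = 1224 + 24 = 1248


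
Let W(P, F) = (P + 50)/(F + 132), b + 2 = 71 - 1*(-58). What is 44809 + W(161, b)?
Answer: 11605742/259 ≈ 44810.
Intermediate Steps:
b = 127 (b = -2 + (71 - 1*(-58)) = -2 + (71 + 58) = -2 + 129 = 127)
W(P, F) = (50 + P)/(132 + F)
44809 + W(161, b) = 44809 + (50 + 161)/(132 + 127) = 44809 + 211/259 = 11605742/259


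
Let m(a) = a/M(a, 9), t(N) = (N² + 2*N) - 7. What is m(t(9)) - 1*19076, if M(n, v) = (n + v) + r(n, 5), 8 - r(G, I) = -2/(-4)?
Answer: -4139308/217 ≈ -19075.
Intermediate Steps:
r(G, I) = 15/2 (r(G, I) = 8 - (-2)/(-4) = 8 - (-2)*(-1)/4 = 8 - 1*½ = 8 - ½ = 15/2)
M(n, v) = 15/2 + n + v (M(n, v) = (n + v) + 15/2 = 15/2 + n + v)
t(N) = -7 + N² + 2*N
m(a) = a/(33/2 + a) (m(a) = a/(15/2 + a + 9) = a/(33/2 + a))
m(t(9)) - 1*19076 = 2*(-7 + 9² + 2*9)/(33 + 2*(-7 + 9² + 2*9)) - 1*19076 = 2*(-7 + 81 + 18)/(33 + 2*(-7 + 81 + 18)) - 19076 = 2*92/(33 + 2*92) - 19076 = 2*92/(33 + 184) - 19076 = 2*92/217 - 19076 = 2*92*(1/217) - 19076 = 184/217 - 19076 = -4139308/217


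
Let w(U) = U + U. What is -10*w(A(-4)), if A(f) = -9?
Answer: 180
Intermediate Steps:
w(U) = 2*U
-10*w(A(-4)) = -20*(-9) = -10*(-18) = 180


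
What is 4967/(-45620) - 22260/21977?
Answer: -1124660959/1002590740 ≈ -1.1218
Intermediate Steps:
4967/(-45620) - 22260/21977 = 4967*(-1/45620) - 22260*1/21977 = -4967/45620 - 22260/21977 = -1124660959/1002590740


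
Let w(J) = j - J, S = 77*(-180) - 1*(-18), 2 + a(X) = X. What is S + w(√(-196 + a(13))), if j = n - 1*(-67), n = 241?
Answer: -13534 - I*√185 ≈ -13534.0 - 13.601*I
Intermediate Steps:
a(X) = -2 + X
j = 308 (j = 241 - 1*(-67) = 241 + 67 = 308)
S = -13842 (S = -13860 + 18 = -13842)
w(J) = 308 - J
S + w(√(-196 + a(13))) = -13842 + (308 - √(-196 + (-2 + 13))) = -13842 + (308 - √(-196 + 11)) = -13842 + (308 - √(-185)) = -13842 + (308 - I*√185) = -13534 - I*√185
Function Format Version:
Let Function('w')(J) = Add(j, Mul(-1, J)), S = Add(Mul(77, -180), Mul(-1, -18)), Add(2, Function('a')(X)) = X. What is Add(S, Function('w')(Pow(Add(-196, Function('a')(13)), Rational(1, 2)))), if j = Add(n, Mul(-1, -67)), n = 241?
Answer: Add(-13534, Mul(-1, I, Pow(185, Rational(1, 2)))) ≈ Add(-13534., Mul(-13.601, I))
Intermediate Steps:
Function('a')(X) = Add(-2, X)
j = 308 (j = Add(241, Mul(-1, -67)) = Add(241, 67) = 308)
S = -13842 (S = Add(-13860, 18) = -13842)
Function('w')(J) = Add(308, Mul(-1, J))
Add(S, Function('w')(Pow(Add(-196, Function('a')(13)), Rational(1, 2)))) = Add(-13842, Add(308, Mul(-1, Pow(Add(-196, Add(-2, 13)), Rational(1, 2))))) = Add(-13842, Add(308, Mul(-1, Pow(Add(-196, 11), Rational(1, 2))))) = Add(-13842, Add(308, Mul(-1, Pow(-185, Rational(1, 2))))) = Add(-13842, Add(308, Mul(-1, Mul(I, Pow(185, Rational(1, 2)))))) = Add(-13842, Add(308, Mul(-1, I, Pow(185, Rational(1, 2))))) = Add(-13534, Mul(-1, I, Pow(185, Rational(1, 2))))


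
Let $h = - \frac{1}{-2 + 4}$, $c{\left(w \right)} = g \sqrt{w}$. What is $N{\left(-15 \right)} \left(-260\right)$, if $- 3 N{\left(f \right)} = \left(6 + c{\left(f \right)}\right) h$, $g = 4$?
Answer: $-260 - \frac{520 i \sqrt{15}}{3} \approx -260.0 - 671.32 i$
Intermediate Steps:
$c{\left(w \right)} = 4 \sqrt{w}$
$h = - \frac{1}{2} \approx -0.5$
$N{\left(f \right)} = 1 + \frac{2 \sqrt{f}}{3}$ ($N{\left(f \right)} = - \frac{\left(6 + 4 \sqrt{f}\right) \left(- \frac{1}{2}\right)}{3} = - \frac{-3 - 2 \sqrt{f}}{3} = 1 + \frac{2 \sqrt{f}}{3}$)
$N{\left(-15 \right)} \left(-260\right) = \left(1 + \frac{2 \sqrt{-15}}{3}\right) \left(-260\right) = \left(1 + \frac{2 i \sqrt{15}}{3}\right) \left(-260\right) = -260 - \frac{520 i \sqrt{15}}{3}$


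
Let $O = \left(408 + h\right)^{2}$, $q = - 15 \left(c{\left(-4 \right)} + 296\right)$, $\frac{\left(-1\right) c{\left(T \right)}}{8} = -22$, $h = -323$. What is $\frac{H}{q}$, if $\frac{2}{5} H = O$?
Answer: $- \frac{7225}{2832} \approx -2.5512$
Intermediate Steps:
$c{\left(T \right)} = 176$ ($c{\left(T \right)} = \left(-8\right) \left(-22\right) = 176$)
$q = -7080$ ($q = - 15 \left(176 + 296\right) = \left(-15\right) 472 = -7080$)
$O = 7225$ ($O = \left(408 - 323\right)^{2} = 85^{2} = 7225$)
$H = \frac{36125}{2}$ ($H = \frac{5}{2} \cdot 7225 = \frac{36125}{2} \approx 18063.0$)
$\frac{H}{q} = \frac{36125}{2 \left(-7080\right)} = \frac{36125}{2} \left(- \frac{1}{7080}\right) = - \frac{7225}{2832}$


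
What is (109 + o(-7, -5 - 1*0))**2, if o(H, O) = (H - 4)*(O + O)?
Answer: 47961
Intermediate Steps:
o(H, O) = 2*O*(-4 + H) (o(H, O) = (-4 + H)*(2*O) = 2*O*(-4 + H))
(109 + o(-7, -5 - 1*0))**2 = (109 + 2*(-5 - 1*0)*(-4 - 7))**2 = (109 + 2*(-5 + 0)*(-11))**2 = (109 + 2*(-5)*(-11))**2 = (109 + 110)**2 = 219**2 = 47961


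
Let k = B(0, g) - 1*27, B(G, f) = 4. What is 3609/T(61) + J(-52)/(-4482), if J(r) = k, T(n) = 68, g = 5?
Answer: 8088551/152388 ≈ 53.079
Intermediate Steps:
k = -23 (k = 4 - 1*27 = 4 - 27 = -23)
J(r) = -23
3609/T(61) + J(-52)/(-4482) = 3609/68 - 23/(-4482) = 3609*(1/68) - 23*(-1/4482) = 3609/68 + 23/4482 = 8088551/152388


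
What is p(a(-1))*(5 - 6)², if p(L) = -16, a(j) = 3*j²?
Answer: -16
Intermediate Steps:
p(a(-1))*(5 - 6)² = -16*(5 - 6)² = -16*(-1)² = -16*1 = -16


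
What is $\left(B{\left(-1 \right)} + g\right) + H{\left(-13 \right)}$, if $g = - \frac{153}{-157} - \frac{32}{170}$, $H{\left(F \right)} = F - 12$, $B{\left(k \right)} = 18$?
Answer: $- \frac{82922}{13345} \approx -6.2137$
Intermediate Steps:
$H{\left(F \right)} = -12 + F$
$g = \frac{10493}{13345}$ ($g = \left(-153\right) \left(- \frac{1}{157}\right) - \frac{16}{85} = \frac{153}{157} - \frac{16}{85} = \frac{10493}{13345} \approx 0.78629$)
$\left(B{\left(-1 \right)} + g\right) + H{\left(-13 \right)} = \left(18 + \frac{10493}{13345}\right) - 25 = \frac{250703}{13345} - 25 = - \frac{82922}{13345}$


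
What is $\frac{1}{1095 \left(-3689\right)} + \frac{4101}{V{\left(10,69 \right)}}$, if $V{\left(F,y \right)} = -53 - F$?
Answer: $- \frac{87649762}{1346485} \approx -65.095$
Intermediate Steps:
$\frac{1}{1095 \left(-3689\right)} + \frac{4101}{V{\left(10,69 \right)}} = \frac{1}{1095 \left(-3689\right)} + \frac{4101}{-53 - 10} = \frac{1}{1095} \left(- \frac{1}{3689}\right) + \frac{4101}{-53 - 10} = - \frac{1}{4039455} + \frac{4101}{-63} = - \frac{1}{4039455} + 4101 \left(- \frac{1}{63}\right) = - \frac{1}{4039455} - \frac{1367}{21} = - \frac{87649762}{1346485}$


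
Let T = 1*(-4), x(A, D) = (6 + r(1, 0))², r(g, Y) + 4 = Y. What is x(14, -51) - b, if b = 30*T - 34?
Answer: 158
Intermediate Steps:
r(g, Y) = -4 + Y
x(A, D) = 4 (x(A, D) = (6 + (-4 + 0))² = (6 - 4)² = 2² = 4)
T = -4
b = -154 (b = 30*(-4) - 34 = -120 - 34 = -154)
x(14, -51) - b = 4 - 1*(-154) = 4 + 154 = 158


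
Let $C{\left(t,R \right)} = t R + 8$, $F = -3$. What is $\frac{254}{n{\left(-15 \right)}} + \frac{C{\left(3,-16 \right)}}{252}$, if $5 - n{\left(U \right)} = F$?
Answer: $\frac{7961}{252} \approx 31.591$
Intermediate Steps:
$C{\left(t,R \right)} = 8 + R t$ ($C{\left(t,R \right)} = R t + 8 = 8 + R t$)
$n{\left(U \right)} = 8$ ($n{\left(U \right)} = 5 - -3 = 5 + 3 = 8$)
$\frac{254}{n{\left(-15 \right)}} + \frac{C{\left(3,-16 \right)}}{252} = \frac{254}{8} + \frac{8 - 48}{252} = 254 \cdot \frac{1}{8} + \left(8 - 48\right) \frac{1}{252} = \frac{127}{4} - \frac{10}{63} = \frac{7961}{252}$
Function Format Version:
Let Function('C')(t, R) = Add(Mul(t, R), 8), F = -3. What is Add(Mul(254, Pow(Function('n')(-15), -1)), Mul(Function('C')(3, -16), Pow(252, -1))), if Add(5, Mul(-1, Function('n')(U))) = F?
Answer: Rational(7961, 252) ≈ 31.591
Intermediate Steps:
Function('C')(t, R) = Add(8, Mul(R, t)) (Function('C')(t, R) = Add(Mul(R, t), 8) = Add(8, Mul(R, t)))
Function('n')(U) = 8 (Function('n')(U) = Add(5, Mul(-1, -3)) = Add(5, 3) = 8)
Add(Mul(254, Pow(Function('n')(-15), -1)), Mul(Function('C')(3, -16), Pow(252, -1))) = Add(Mul(254, Pow(8, -1)), Mul(Add(8, Mul(-16, 3)), Pow(252, -1))) = Add(Mul(254, Rational(1, 8)), Mul(Add(8, -48), Rational(1, 252))) = Add(Rational(127, 4), Mul(-40, Rational(1, 252))) = Add(Rational(127, 4), Rational(-10, 63)) = Rational(7961, 252)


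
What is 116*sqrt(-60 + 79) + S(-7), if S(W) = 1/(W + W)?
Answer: -1/14 + 116*sqrt(19) ≈ 505.56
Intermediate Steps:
S(W) = 1/(2*W)
116*sqrt(-60 + 79) + S(-7) = 116*sqrt(-60 + 79) + (1/2)/(-7) = 116*sqrt(19) + (1/2)*(-1/7) = 116*sqrt(19) - 1/14 = -1/14 + 116*sqrt(19)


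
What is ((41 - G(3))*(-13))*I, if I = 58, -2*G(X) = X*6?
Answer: -37700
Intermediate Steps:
G(X) = -3*X (G(X) = -X*6/2 = -3*X)
((41 - G(3))*(-13))*I = ((41 - (-3)*3)*(-13))*58 = ((41 - 1*(-9))*(-13))*58 = ((41 + 9)*(-13))*58 = (50*(-13))*58 = -650*58 = -37700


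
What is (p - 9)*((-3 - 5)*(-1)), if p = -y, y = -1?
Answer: -64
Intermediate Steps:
p = 1 (p = -1*(-1) = 1)
(p - 9)*((-3 - 5)*(-1)) = (1 - 9)*((-3 - 5)*(-1)) = -(-64)*(-1) = -8*8 = -64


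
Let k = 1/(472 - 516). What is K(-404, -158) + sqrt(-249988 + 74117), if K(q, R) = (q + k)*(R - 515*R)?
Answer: -360926431/11 + I*sqrt(175871) ≈ -3.2811e+7 + 419.37*I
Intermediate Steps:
k = -1/44 (k = 1/(-44) = -1/44 ≈ -0.022727)
K(q, R) = -514*R*(-1/44 + q) (K(q, R) = (q - 1/44)*(R - 515*R) = (-1/44 + q)*(-514*R) = -514*R*(-1/44 + q))
K(-404, -158) + sqrt(-249988 + 74117) = (257/22)*(-158)*(1 - 44*(-404)) + sqrt(-249988 + 74117) = (257/22)*(-158)*(1 + 17776) + sqrt(-175871) = (257/22)*(-158)*17777 + I*sqrt(175871) = -360926431/11 + I*sqrt(175871)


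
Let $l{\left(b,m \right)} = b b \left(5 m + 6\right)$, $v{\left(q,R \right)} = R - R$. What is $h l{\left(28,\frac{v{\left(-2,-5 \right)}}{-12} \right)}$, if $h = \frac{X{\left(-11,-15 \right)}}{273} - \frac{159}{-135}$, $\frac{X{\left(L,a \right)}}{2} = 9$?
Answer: $\frac{1140832}{195} \approx 5850.4$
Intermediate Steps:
$X{\left(L,a \right)} = 18$ ($X{\left(L,a \right)} = 2 \cdot 9 = 18$)
$v{\left(q,R \right)} = 0$
$h = \frac{5093}{4095}$ ($h = \frac{18}{273} - \frac{159}{-135} = 18 \cdot \frac{1}{273} - - \frac{53}{45} = \frac{6}{91} + \frac{53}{45} = \frac{5093}{4095} \approx 1.2437$)
$l{\left(b,m \right)} = b^{2} \left(6 + 5 m\right)$
$h l{\left(28,\frac{v{\left(-2,-5 \right)}}{-12} \right)} = \frac{5093 \cdot 28^{2} \left(6 + 5 \frac{0}{-12}\right)}{4095} = \frac{5093 \cdot 784 \left(6 + 5 \cdot 0 \left(- \frac{1}{12}\right)\right)}{4095} = \frac{5093 \cdot 784 \left(6 + 5 \cdot 0\right)}{4095} = \frac{5093 \cdot 784 \left(6 + 0\right)}{4095} = \frac{5093 \cdot 784 \cdot 6}{4095} = \frac{5093}{4095} \cdot 4704 = \frac{1140832}{195}$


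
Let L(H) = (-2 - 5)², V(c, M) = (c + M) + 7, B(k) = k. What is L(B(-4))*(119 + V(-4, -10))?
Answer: 5488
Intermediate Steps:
V(c, M) = 7 + M + c (V(c, M) = (M + c) + 7 = 7 + M + c)
L(H) = 49 (L(H) = (-7)² = 49)
L(B(-4))*(119 + V(-4, -10)) = 49*(119 + (7 - 10 - 4)) = 49*(119 - 7) = 49*112 = 5488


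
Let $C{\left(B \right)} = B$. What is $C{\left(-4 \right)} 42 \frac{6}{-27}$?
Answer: $\frac{112}{3} \approx 37.333$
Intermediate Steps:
$C{\left(-4 \right)} 42 \frac{6}{-27} = \left(-4\right) 42 \frac{6}{-27} = - 168 \cdot 6 \left(- \frac{1}{27}\right) = \left(-168\right) \left(- \frac{2}{9}\right) = \frac{112}{3}$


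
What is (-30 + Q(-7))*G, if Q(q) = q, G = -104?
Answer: 3848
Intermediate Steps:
(-30 + Q(-7))*G = (-30 - 7)*(-104) = -37*(-104) = 3848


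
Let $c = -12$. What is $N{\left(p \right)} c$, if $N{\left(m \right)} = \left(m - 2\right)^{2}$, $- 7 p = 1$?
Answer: $- \frac{2700}{49} \approx -55.102$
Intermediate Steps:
$p = - \frac{1}{7}$ ($p = \left(- \frac{1}{7}\right) 1 = - \frac{1}{7} \approx -0.14286$)
$N{\left(m \right)} = \left(-2 + m\right)^{2}$
$N{\left(p \right)} c = \left(-2 - \frac{1}{7}\right)^{2} \left(-12\right) = \left(- \frac{15}{7}\right)^{2} \left(-12\right) = \frac{225}{49} \left(-12\right) = - \frac{2700}{49}$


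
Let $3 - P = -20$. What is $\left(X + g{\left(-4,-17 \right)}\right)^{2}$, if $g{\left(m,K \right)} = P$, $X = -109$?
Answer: $7396$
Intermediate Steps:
$P = 23$ ($P = 3 - -20 = 3 + 20 = 23$)
$g{\left(m,K \right)} = 23$
$\left(X + g{\left(-4,-17 \right)}\right)^{2} = \left(-109 + 23\right)^{2} = \left(-86\right)^{2} = 7396$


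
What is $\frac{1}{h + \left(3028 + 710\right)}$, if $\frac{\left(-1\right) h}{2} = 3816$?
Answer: $- \frac{1}{3894} \approx -0.00025681$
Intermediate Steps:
$h = -7632$ ($h = \left(-2\right) 3816 = -7632$)
$\frac{1}{h + \left(3028 + 710\right)} = \frac{1}{-7632 + \left(3028 + 710\right)} = \frac{1}{-7632 + 3738} = \frac{1}{-3894} = - \frac{1}{3894}$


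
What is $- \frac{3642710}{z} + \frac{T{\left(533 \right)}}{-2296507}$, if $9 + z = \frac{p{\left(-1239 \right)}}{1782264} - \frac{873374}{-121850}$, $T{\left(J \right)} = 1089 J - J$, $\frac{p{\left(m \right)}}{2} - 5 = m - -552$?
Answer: $\frac{20644635173776750278788}{10389162282922021} \approx 1.9871 \cdot 10^{6}$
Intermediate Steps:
$p{\left(m \right)} = 1114 + 2 m$ ($p{\left(m \right)} = 10 + 2 \left(m - -552\right) = 10 + 2 \left(m + 552\right) = 10 + 2 \left(552 + m\right) = 10 + \left(1104 + 2 m\right) = 1114 + 2 m$)
$T{\left(J \right)} = 1088 J$
$z = - \frac{4523897503}{2467828050}$ ($z = -9 + \left(\frac{1114 + 2 \left(-1239\right)}{1782264} - \frac{873374}{-121850}\right) = -9 + \left(\left(1114 - 2478\right) \frac{1}{1782264} - - \frac{436687}{60925}\right) = -9 + \left(\left(-1364\right) \frac{1}{1782264} + \frac{436687}{60925}\right) = -9 + \left(- \frac{31}{40506} + \frac{436687}{60925}\right) = -9 + \frac{17686554947}{2467828050} = - \frac{4523897503}{2467828050} \approx -1.8331$)
$- \frac{3642710}{z} + \frac{T{\left(533 \right)}}{-2296507} = - \frac{3642710}{- \frac{4523897503}{2467828050}} + \frac{1088 \cdot 533}{-2296507} = \left(-3642710\right) \left(- \frac{2467828050}{4523897503}\right) + 579904 \left(- \frac{1}{2296507}\right) = \frac{8989581916015500}{4523897503} - \frac{579904}{2296507} = \frac{20644635173776750278788}{10389162282922021}$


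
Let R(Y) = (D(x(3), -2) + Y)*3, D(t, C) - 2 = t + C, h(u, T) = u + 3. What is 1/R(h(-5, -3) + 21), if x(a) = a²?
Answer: 1/84 ≈ 0.011905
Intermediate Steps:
h(u, T) = 3 + u
D(t, C) = 2 + C + t (D(t, C) = 2 + (t + C) = 2 + (C + t) = 2 + C + t)
R(Y) = 27 + 3*Y (R(Y) = ((2 - 2 + 3²) + Y)*3 = ((2 - 2 + 9) + Y)*3 = (9 + Y)*3 = 27 + 3*Y)
1/R(h(-5, -3) + 21) = 1/(27 + 3*((3 - 5) + 21)) = 1/(27 + 3*(-2 + 21)) = 1/(27 + 3*19) = 1/(27 + 57) = 1/84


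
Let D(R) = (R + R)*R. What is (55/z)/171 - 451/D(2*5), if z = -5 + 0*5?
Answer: -79321/34200 ≈ -2.3193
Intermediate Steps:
D(R) = 2*R**2 (D(R) = (2*R)*R = 2*R**2)
z = -5 (z = -5 + 0 = -5)
(55/z)/171 - 451/D(2*5) = (55/(-5))/171 - 451/(2*(2*5)**2) = (55*(-1/5))*(1/171) - 451/(2*10**2) = -11*1/171 - 451/(2*100) = -11/171 - 451/200 = -79321/34200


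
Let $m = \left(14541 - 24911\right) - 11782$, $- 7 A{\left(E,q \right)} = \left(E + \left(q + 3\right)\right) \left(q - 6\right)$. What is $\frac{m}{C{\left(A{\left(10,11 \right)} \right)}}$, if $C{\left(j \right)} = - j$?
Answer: $- \frac{6461}{5} \approx -1292.2$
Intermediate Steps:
$A{\left(E,q \right)} = - \frac{\left(-6 + q\right) \left(3 + E + q\right)}{7}$ ($A{\left(E,q \right)} = - \frac{\left(E + \left(q + 3\right)\right) \left(q - 6\right)}{7} = - \frac{\left(E + \left(3 + q\right)\right) \left(-6 + q\right)}{7} = - \frac{\left(3 + E + q\right) \left(-6 + q\right)}{7} = - \frac{\left(-6 + q\right) \left(3 + E + q\right)}{7}$)
$m = -22152$ ($m = -10370 - 11782 = -22152$)
$\frac{m}{C{\left(A{\left(10,11 \right)} \right)}} = - \frac{22152}{\left(-1\right) \left(\frac{18}{7} - \frac{11^{2}}{7} + \frac{3}{7} \cdot 11 + \frac{6}{7} \cdot 10 - \frac{10}{7} \cdot 11\right)} = - \frac{22152}{\left(-1\right) \left(\frac{18}{7} - \frac{121}{7} + \frac{33}{7} + \frac{60}{7} - \frac{110}{7}\right)} = - \frac{22152}{\left(-1\right) \left(- \frac{120}{7}\right)} = - \frac{22152}{\frac{120}{7}} = \left(-22152\right) \frac{7}{120} = - \frac{6461}{5}$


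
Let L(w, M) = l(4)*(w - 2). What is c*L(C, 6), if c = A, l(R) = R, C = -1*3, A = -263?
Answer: 5260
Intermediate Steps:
C = -3
c = -263
L(w, M) = -8 + 4*w (L(w, M) = 4*(w - 2) = 4*(-2 + w) = -8 + 4*w)
c*L(C, 6) = -263*(-8 + 4*(-3)) = -263*(-8 - 12) = -263*(-20) = 5260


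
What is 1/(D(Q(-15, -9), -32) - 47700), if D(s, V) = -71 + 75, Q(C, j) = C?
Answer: -1/47696 ≈ -2.0966e-5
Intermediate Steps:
D(s, V) = 4
1/(D(Q(-15, -9), -32) - 47700) = 1/(4 - 47700) = 1/(-47696) = -1/47696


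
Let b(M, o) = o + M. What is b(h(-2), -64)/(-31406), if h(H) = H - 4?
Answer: 35/15703 ≈ 0.0022289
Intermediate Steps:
h(H) = -4 + H
b(M, o) = M + o
b(h(-2), -64)/(-31406) = ((-4 - 2) - 64)/(-31406) = (-6 - 64)*(-1/31406) = -70*(-1/31406) = 35/15703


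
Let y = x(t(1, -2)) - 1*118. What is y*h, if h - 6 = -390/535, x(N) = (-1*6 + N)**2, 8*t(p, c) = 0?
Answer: -46248/107 ≈ -432.22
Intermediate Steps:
t(p, c) = 0 (t(p, c) = (1/8)*0 = 0)
x(N) = (-6 + N)**2
h = 564/107 (h = 6 - 390/535 = 6 - 390*1/535 = 6 - 78/107 = 564/107 ≈ 5.2710)
y = -82 (y = (-6 + 0)**2 - 1*118 = (-6)**2 - 118 = 36 - 118 = -82)
y*h = -82*564/107 = -46248/107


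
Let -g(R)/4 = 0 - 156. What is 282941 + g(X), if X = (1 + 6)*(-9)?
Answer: 283565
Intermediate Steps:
X = -63 (X = 7*(-9) = -63)
g(R) = 624 (g(R) = -4*(0 - 156) = -4*(-156) = 624)
282941 + g(X) = 282941 + 624 = 283565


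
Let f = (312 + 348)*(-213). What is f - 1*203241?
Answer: -343821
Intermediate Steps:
f = -140580 (f = 660*(-213) = -140580)
f - 1*203241 = -140580 - 1*203241 = -140580 - 203241 = -343821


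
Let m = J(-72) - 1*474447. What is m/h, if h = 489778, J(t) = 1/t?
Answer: -34160185/35264016 ≈ -0.96870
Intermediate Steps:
m = -34160185/72 (m = 1/(-72) - 1*474447 = -1/72 - 474447 = -34160185/72 ≈ -4.7445e+5)
m/h = -34160185/72/489778 = -34160185/72*1/489778 = -34160185/35264016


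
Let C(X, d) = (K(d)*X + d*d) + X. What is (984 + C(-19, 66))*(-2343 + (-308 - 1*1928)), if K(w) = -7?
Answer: -24973866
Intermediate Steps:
C(X, d) = d**2 - 6*X (C(X, d) = (-7*X + d*d) + X = (-7*X + d**2) + X = (d**2 - 7*X) + X = d**2 - 6*X)
(984 + C(-19, 66))*(-2343 + (-308 - 1*1928)) = (984 + (66**2 - 6*(-19)))*(-2343 + (-308 - 1*1928)) = (984 + (4356 + 114))*(-2343 + (-308 - 1928)) = (984 + 4470)*(-2343 - 2236) = 5454*(-4579) = -24973866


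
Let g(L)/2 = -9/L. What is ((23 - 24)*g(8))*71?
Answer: 639/4 ≈ 159.75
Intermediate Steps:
g(L) = -18/L (g(L) = 2*(-9/L) = -18/L)
((23 - 24)*g(8))*71 = ((23 - 24)*(-18/8))*71 = -(-18)/8*71 = -1*(-9/4)*71 = (9/4)*71 = 639/4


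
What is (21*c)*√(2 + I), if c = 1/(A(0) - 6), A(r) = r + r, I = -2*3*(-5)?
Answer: -14*√2 ≈ -19.799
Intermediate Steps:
I = 30 (I = -6*(-5) = 30)
A(r) = 2*r
c = -⅙ (c = 1/(2*0 - 6) = 1/(0 - 6) = 1/(-6) = -⅙ ≈ -0.16667)
(21*c)*√(2 + I) = (21*(-⅙))*√(2 + 30) = -14*√2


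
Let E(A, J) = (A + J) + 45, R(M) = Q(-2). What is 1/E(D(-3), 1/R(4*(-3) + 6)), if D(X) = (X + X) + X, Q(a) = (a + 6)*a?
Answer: 8/287 ≈ 0.027875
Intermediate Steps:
Q(a) = a*(6 + a) (Q(a) = (6 + a)*a = a*(6 + a))
D(X) = 3*X (D(X) = 2*X + X = 3*X)
R(M) = -8 (R(M) = -2*(6 - 2) = -2*4 = -8)
E(A, J) = 45 + A + J
1/E(D(-3), 1/R(4*(-3) + 6)) = 1/(45 + 3*(-3) + 1/(-8)) = 1/(45 - 9 - 1/8) = 1/(287/8) = 8/287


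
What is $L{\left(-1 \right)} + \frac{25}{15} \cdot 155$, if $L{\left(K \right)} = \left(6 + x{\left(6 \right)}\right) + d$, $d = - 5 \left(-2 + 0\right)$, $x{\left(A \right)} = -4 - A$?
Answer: $\frac{793}{3} \approx 264.33$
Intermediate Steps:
$d = 10$ ($d = \left(-5\right) \left(-2\right) = 10$)
$L{\left(K \right)} = 6$ ($L{\left(K \right)} = \left(6 - 10\right) + 10 = -4 + 10 = 6$)
$L{\left(-1 \right)} + \frac{25}{15} \cdot 155 = 6 + \frac{25}{15} \cdot 155 = 6 + 25 \cdot \frac{1}{15} \cdot 155 = 6 + \frac{5}{3} \cdot 155 = 6 + \frac{775}{3} = \frac{793}{3}$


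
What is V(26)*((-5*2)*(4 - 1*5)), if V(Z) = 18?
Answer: 180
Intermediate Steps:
V(26)*((-5*2)*(4 - 1*5)) = 18*((-5*2)*(4 - 1*5)) = 18*(-10*(4 - 5)) = 18*(-10*(-1)) = 18*10 = 180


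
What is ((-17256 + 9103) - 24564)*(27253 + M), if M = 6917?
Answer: -1117939890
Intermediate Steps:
((-17256 + 9103) - 24564)*(27253 + M) = ((-17256 + 9103) - 24564)*(27253 + 6917) = (-8153 - 24564)*34170 = -32717*34170 = -1117939890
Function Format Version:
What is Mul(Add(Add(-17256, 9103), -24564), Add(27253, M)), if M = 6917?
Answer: -1117939890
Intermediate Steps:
Mul(Add(Add(-17256, 9103), -24564), Add(27253, M)) = Mul(Add(Add(-17256, 9103), -24564), Add(27253, 6917)) = Mul(Add(-8153, -24564), 34170) = Mul(-32717, 34170) = -1117939890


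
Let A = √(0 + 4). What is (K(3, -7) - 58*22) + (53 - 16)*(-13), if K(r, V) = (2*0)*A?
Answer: -1757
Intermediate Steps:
A = 2 (A = √4 = 2)
K(r, V) = 0 (K(r, V) = (2*0)*2 = 0*2 = 0)
(K(3, -7) - 58*22) + (53 - 16)*(-13) = (0 - 58*22) + (53 - 16)*(-13) = (0 - 1276) + 37*(-13) = -1276 - 481 = -1757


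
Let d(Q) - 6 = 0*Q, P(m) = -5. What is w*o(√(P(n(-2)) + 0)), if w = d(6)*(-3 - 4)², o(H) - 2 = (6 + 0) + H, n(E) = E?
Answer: 2352 + 294*I*√5 ≈ 2352.0 + 657.4*I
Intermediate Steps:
d(Q) = 6 (d(Q) = 6 + 0*Q = 6 + 0 = 6)
o(H) = 8 + H (o(H) = 2 + ((6 + 0) + H) = 2 + (6 + H) = 8 + H)
w = 294 (w = 6*(-3 - 4)² = 6*(-7)² = 6*49 = 294)
w*o(√(P(n(-2)) + 0)) = 294*(8 + √(-5 + 0)) = 294*(8 + √(-5)) = 294*(8 + I*√5) = 2352 + 294*I*√5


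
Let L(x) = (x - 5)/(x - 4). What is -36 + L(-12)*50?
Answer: 137/8 ≈ 17.125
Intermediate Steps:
L(x) = (-5 + x)/(-4 + x)
-36 + L(-12)*50 = -36 + ((-5 - 12)/(-4 - 12))*50 = -36 + (-17/(-16))*50 = -36 - 1/16*(-17)*50 = -36 + (17/16)*50 = -36 + 425/8 = 137/8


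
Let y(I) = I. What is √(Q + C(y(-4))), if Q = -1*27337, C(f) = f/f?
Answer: 2*I*√6834 ≈ 165.34*I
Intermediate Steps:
C(f) = 1
Q = -27337
√(Q + C(y(-4))) = √(-27337 + 1) = √(-27336) = 2*I*√6834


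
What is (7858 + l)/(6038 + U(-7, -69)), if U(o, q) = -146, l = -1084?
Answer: 1129/982 ≈ 1.1497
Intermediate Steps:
(7858 + l)/(6038 + U(-7, -69)) = (7858 - 1084)/(6038 - 146) = 6774/5892 = 6774*(1/5892) = 1129/982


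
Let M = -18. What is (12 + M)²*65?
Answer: 2340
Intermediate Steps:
(12 + M)²*65 = (12 - 18)²*65 = (-6)²*65 = 36*65 = 2340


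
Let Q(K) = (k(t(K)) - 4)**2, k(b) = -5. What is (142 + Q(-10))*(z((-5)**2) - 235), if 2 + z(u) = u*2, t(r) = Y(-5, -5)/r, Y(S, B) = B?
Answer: -41701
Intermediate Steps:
t(r) = -5/r
z(u) = -2 + 2*u (z(u) = -2 + u*2 = -2 + 2*u)
Q(K) = 81 (Q(K) = (-5 - 4)**2 = (-9)**2 = 81)
(142 + Q(-10))*(z((-5)**2) - 235) = (142 + 81)*((-2 + 2*(-5)**2) - 235) = 223*((-2 + 2*25) - 235) = 223*((-2 + 50) - 235) = 223*(48 - 235) = 223*(-187) = -41701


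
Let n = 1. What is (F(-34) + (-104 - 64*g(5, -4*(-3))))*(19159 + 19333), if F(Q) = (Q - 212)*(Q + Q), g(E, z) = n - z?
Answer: 666989376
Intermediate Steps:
g(E, z) = 1 - z
F(Q) = 2*Q*(-212 + Q) (F(Q) = (-212 + Q)*(2*Q) = 2*Q*(-212 + Q))
(F(-34) + (-104 - 64*g(5, -4*(-3))))*(19159 + 19333) = (2*(-34)*(-212 - 34) + (-104 - 64*(1 - (-4)*(-3))))*(19159 + 19333) = (2*(-34)*(-246) + (-104 - 64*(1 - 1*12)))*38492 = (16728 + (-104 - 64*(1 - 12)))*38492 = (16728 + (-104 - 64*(-11)))*38492 = (16728 + (-104 + 704))*38492 = (16728 + 600)*38492 = 17328*38492 = 666989376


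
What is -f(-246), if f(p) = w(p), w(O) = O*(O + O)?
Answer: -121032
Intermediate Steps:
w(O) = 2*O² (w(O) = O*(2*O) = 2*O²)
f(p) = 2*p²
-f(-246) = -2*(-246)² = -2*60516 = -1*121032 = -121032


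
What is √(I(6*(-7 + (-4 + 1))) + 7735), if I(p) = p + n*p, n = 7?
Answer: √7255 ≈ 85.176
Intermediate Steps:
I(p) = 8*p (I(p) = p + 7*p = 8*p)
√(I(6*(-7 + (-4 + 1))) + 7735) = √(8*(6*(-7 + (-4 + 1))) + 7735) = √(8*(6*(-7 - 3)) + 7735) = √(8*(6*(-10)) + 7735) = √(8*(-60) + 7735) = √(-480 + 7735) = √7255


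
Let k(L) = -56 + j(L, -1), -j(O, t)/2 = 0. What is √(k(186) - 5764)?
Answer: 2*I*√1455 ≈ 76.289*I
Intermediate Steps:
j(O, t) = 0 (j(O, t) = -2*0 = 0)
k(L) = -56 (k(L) = -56 + 0 = -56)
√(k(186) - 5764) = √(-56 - 5764) = √(-5820) = 2*I*√1455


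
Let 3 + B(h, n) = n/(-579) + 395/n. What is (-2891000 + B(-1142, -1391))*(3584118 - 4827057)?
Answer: 964678230958988183/268463 ≈ 3.5933e+12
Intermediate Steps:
B(h, n) = -3 + 395/n - n/579 (B(h, n) = -3 + (n/(-579) + 395/n) = -3 + (n*(-1/579) + 395/n) = -3 + (-n/579 + 395/n) = -3 + (395/n - n/579) = -3 + 395/n - n/579)
(-2891000 + B(-1142, -1391))*(3584118 - 4827057) = (-2891000 + (-3 + 395/(-1391) - 1/579*(-1391)))*(3584118 - 4827057) = (-2891000 + (-3 + 395*(-1/1391) + 1391/579))*(-1242939) = (-2891000 + (-3 - 395/1391 + 1391/579))*(-1242939) = (-2891000 - 709991/805389)*(-1242939) = -2328380308991/805389*(-1242939) = 964678230958988183/268463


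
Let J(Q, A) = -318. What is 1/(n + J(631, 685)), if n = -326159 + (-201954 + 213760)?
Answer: -1/314671 ≈ -3.1779e-6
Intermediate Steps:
n = -314353 (n = -326159 + 11806 = -314353)
1/(n + J(631, 685)) = 1/(-314353 - 318) = 1/(-314671) = -1/314671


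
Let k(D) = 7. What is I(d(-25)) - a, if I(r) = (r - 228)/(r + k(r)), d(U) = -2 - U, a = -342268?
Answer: 2053567/6 ≈ 3.4226e+5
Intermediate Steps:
I(r) = (-228 + r)/(7 + r) (I(r) = (r - 228)/(r + 7) = (-228 + r)/(7 + r))
I(d(-25)) - a = (-228 + (-2 - 1*(-25)))/(7 + (-2 - 1*(-25))) - 1*(-342268) = (-228 + (-2 + 25))/(7 + (-2 + 25)) + 342268 = (-228 + 23)/(7 + 23) + 342268 = -205/30 + 342268 = (1/30)*(-205) + 342268 = -41/6 + 342268 = 2053567/6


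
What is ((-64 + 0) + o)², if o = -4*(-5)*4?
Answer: 256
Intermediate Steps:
o = 80 (o = 20*4 = 80)
((-64 + 0) + o)² = ((-64 + 0) + 80)² = (-64 + 80)² = 16² = 256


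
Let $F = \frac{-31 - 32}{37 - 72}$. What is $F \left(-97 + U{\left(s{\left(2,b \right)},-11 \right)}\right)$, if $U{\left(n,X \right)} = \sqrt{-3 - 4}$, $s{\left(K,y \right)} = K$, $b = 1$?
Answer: $- \frac{873}{5} + \frac{9 i \sqrt{7}}{5} \approx -174.6 + 4.7624 i$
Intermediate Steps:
$F = \frac{9}{5}$ ($F = - \frac{63}{-35} = \left(-63\right) \left(- \frac{1}{35}\right) = \frac{9}{5} \approx 1.8$)
$U{\left(n,X \right)} = i \sqrt{7}$ ($U{\left(n,X \right)} = \sqrt{-7} = i \sqrt{7}$)
$F \left(-97 + U{\left(s{\left(2,b \right)},-11 \right)}\right) = \frac{9 \left(-97 + i \sqrt{7}\right)}{5} = - \frac{873}{5} + \frac{9 i \sqrt{7}}{5}$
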